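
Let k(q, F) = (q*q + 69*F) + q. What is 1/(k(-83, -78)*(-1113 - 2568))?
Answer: -1/5241744 ≈ -1.9078e-7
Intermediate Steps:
k(q, F) = q + q² + 69*F (k(q, F) = (q² + 69*F) + q = q + q² + 69*F)
1/(k(-83, -78)*(-1113 - 2568)) = 1/((-83 + (-83)² + 69*(-78))*(-1113 - 2568)) = 1/(-83 + 6889 - 5382*(-3681)) = -1/3681/1424 = (1/1424)*(-1/3681) = -1/5241744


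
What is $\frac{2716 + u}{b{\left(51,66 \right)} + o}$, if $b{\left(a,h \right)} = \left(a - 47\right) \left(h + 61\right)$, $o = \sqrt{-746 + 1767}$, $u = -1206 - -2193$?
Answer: $\frac{1881124}{257043} - \frac{3703 \sqrt{1021}}{257043} \approx 6.858$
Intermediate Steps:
$u = 987$ ($u = -1206 + 2193 = 987$)
$o = \sqrt{1021} \approx 31.953$
$b{\left(a,h \right)} = \left(-47 + a\right) \left(61 + h\right)$
$\frac{2716 + u}{b{\left(51,66 \right)} + o} = \frac{2716 + 987}{\left(-2867 - 3102 + 61 \cdot 51 + 51 \cdot 66\right) + \sqrt{1021}} = \frac{3703}{\left(-2867 - 3102 + 3111 + 3366\right) + \sqrt{1021}} = \frac{3703}{508 + \sqrt{1021}}$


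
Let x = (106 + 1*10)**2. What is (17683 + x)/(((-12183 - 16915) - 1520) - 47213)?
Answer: -31139/77831 ≈ -0.40008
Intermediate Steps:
x = 13456 (x = (106 + 10)**2 = 116**2 = 13456)
(17683 + x)/(((-12183 - 16915) - 1520) - 47213) = (17683 + 13456)/(((-12183 - 16915) - 1520) - 47213) = 31139/((-29098 - 1520) - 47213) = 31139/(-30618 - 47213) = 31139/(-77831) = 31139*(-1/77831) = -31139/77831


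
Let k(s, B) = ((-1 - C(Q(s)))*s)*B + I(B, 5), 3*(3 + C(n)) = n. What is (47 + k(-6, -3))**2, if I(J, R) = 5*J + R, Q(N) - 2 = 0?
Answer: 3721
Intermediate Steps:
Q(N) = 2 (Q(N) = 2 + 0 = 2)
C(n) = -3 + n/3
I(J, R) = R + 5*J
k(s, B) = 5 + 5*B + 4*B*s/3 (k(s, B) = ((-1 - (-3 + (1/3)*2))*s)*B + (5 + 5*B) = ((-1 - (-3 + 2/3))*s)*B + (5 + 5*B) = ((-1 - 1*(-7/3))*s)*B + (5 + 5*B) = ((-1 + 7/3)*s)*B + (5 + 5*B) = (4*s/3)*B + (5 + 5*B) = 4*B*s/3 + (5 + 5*B) = 5 + 5*B + 4*B*s/3)
(47 + k(-6, -3))**2 = (47 + (5 + 5*(-3) + (4/3)*(-3)*(-6)))**2 = (47 + (5 - 15 + 24))**2 = (47 + 14)**2 = 61**2 = 3721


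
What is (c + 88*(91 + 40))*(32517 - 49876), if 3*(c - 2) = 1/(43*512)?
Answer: -13219459002319/66048 ≈ -2.0015e+8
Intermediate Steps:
c = 132097/66048 (c = 2 + 1/(3*((43*512))) = 2 + (⅓)/22016 = 2 + (⅓)*(1/22016) = 2 + 1/66048 = 132097/66048 ≈ 2.0000)
(c + 88*(91 + 40))*(32517 - 49876) = (132097/66048 + 88*(91 + 40))*(32517 - 49876) = (132097/66048 + 88*131)*(-17359) = (132097/66048 + 11528)*(-17359) = (761533441/66048)*(-17359) = -13219459002319/66048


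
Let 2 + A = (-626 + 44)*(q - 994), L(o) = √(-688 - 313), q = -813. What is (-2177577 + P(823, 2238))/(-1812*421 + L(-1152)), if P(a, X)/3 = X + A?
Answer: -750763084356/581943174905 - 984153*I*√1001/581943174905 ≈ -1.2901 - 5.3506e-5*I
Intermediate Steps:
L(o) = I*√1001 (L(o) = √(-1001) = I*√1001)
A = 1051672 (A = -2 + (-626 + 44)*(-813 - 994) = -2 - 582*(-1807) = -2 + 1051674 = 1051672)
P(a, X) = 3155016 + 3*X (P(a, X) = 3*(X + 1051672) = 3*(1051672 + X) = 3155016 + 3*X)
(-2177577 + P(823, 2238))/(-1812*421 + L(-1152)) = (-2177577 + (3155016 + 3*2238))/(-1812*421 + I*√1001) = (-2177577 + (3155016 + 6714))/(-762852 + I*√1001) = (-2177577 + 3161730)/(-762852 + I*√1001) = 984153/(-762852 + I*√1001)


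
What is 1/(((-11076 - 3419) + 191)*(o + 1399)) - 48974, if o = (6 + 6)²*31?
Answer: -4107172774849/83864352 ≈ -48974.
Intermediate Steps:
o = 4464 (o = 12²*31 = 144*31 = 4464)
1/(((-11076 - 3419) + 191)*(o + 1399)) - 48974 = 1/(((-11076 - 3419) + 191)*(4464 + 1399)) - 48974 = 1/((-14495 + 191)*5863) - 48974 = 1/(-14304*5863) - 48974 = 1/(-83864352) - 48974 = -1/83864352 - 48974 = -4107172774849/83864352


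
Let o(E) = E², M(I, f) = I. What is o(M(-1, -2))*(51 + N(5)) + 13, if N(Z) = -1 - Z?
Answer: 58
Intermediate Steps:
o(M(-1, -2))*(51 + N(5)) + 13 = (-1)²*(51 + (-1 - 1*5)) + 13 = 1*(51 + (-1 - 5)) + 13 = 1*(51 - 6) + 13 = 1*45 + 13 = 45 + 13 = 58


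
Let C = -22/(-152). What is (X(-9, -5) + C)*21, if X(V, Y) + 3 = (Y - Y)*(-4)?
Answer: -4557/76 ≈ -59.961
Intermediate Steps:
X(V, Y) = -3 (X(V, Y) = -3 + (Y - Y)*(-4) = -3 + 0*(-4) = -3 + 0 = -3)
C = 11/76 (C = -22*(-1/152) = 11/76 ≈ 0.14474)
(X(-9, -5) + C)*21 = (-3 + 11/76)*21 = -217/76*21 = -4557/76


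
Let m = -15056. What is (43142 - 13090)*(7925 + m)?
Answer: -214300812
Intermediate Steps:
(43142 - 13090)*(7925 + m) = (43142 - 13090)*(7925 - 15056) = 30052*(-7131) = -214300812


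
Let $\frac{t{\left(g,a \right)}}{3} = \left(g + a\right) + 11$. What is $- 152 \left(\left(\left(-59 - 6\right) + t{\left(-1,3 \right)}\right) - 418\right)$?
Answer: $67488$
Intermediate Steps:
$t{\left(g,a \right)} = 33 + 3 a + 3 g$ ($t{\left(g,a \right)} = 3 \left(\left(g + a\right) + 11\right) = 3 \left(\left(a + g\right) + 11\right) = 3 \left(11 + a + g\right) = 33 + 3 a + 3 g$)
$- 152 \left(\left(\left(-59 - 6\right) + t{\left(-1,3 \right)}\right) - 418\right) = - 152 \left(\left(\left(-59 - 6\right) + \left(33 + 3 \cdot 3 + 3 \left(-1\right)\right)\right) - 418\right) = - 152 \left(\left(-65 + \left(33 + 9 - 3\right)\right) - 418\right) = - 152 \left(\left(-65 + 39\right) - 418\right) = - 152 \left(-26 - 418\right) = \left(-152\right) \left(-444\right) = 67488$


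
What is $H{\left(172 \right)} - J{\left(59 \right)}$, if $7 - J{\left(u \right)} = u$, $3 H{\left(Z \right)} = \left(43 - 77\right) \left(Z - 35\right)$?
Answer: $- \frac{4502}{3} \approx -1500.7$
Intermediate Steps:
$H{\left(Z \right)} = \frac{1190}{3} - \frac{34 Z}{3}$ ($H{\left(Z \right)} = \frac{\left(43 - 77\right) \left(Z - 35\right)}{3} = \frac{\left(-34\right) \left(-35 + Z\right)}{3} = \frac{1190 - 34 Z}{3} = \frac{1190}{3} - \frac{34 Z}{3}$)
$J{\left(u \right)} = 7 - u$
$H{\left(172 \right)} - J{\left(59 \right)} = \left(\frac{1190}{3} - \frac{5848}{3}\right) - \left(7 - 59\right) = - \frac{4658}{3} - -52 = - \frac{4658}{3} + 52 = - \frac{4502}{3}$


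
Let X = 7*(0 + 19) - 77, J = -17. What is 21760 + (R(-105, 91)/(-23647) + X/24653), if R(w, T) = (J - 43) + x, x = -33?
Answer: 12685419741121/582969491 ≈ 21760.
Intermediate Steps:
R(w, T) = -93 (R(w, T) = (-17 - 43) - 33 = -60 - 33 = -93)
X = 56 (X = 7*19 - 77 = 133 - 77 = 56)
21760 + (R(-105, 91)/(-23647) + X/24653) = 21760 + (-93/(-23647) + 56/24653) = 21760 + (-93*(-1/23647) + 56*(1/24653)) = 21760 + (93/23647 + 56/24653) = 21760 + 3616961/582969491 = 12685419741121/582969491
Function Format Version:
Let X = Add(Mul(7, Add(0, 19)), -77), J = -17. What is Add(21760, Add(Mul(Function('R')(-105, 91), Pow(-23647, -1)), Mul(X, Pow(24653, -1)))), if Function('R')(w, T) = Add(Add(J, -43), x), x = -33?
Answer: Rational(12685419741121, 582969491) ≈ 21760.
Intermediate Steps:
Function('R')(w, T) = -93 (Function('R')(w, T) = Add(Add(-17, -43), -33) = Add(-60, -33) = -93)
X = 56 (X = Add(Mul(7, 19), -77) = Add(133, -77) = 56)
Add(21760, Add(Mul(Function('R')(-105, 91), Pow(-23647, -1)), Mul(X, Pow(24653, -1)))) = Add(21760, Add(Mul(-93, Pow(-23647, -1)), Mul(56, Pow(24653, -1)))) = Add(21760, Add(Mul(-93, Rational(-1, 23647)), Mul(56, Rational(1, 24653)))) = Add(21760, Add(Rational(93, 23647), Rational(56, 24653))) = Add(21760, Rational(3616961, 582969491)) = Rational(12685419741121, 582969491)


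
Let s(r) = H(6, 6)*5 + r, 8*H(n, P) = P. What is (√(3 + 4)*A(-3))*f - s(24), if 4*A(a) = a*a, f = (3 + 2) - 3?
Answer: -111/4 + 9*√7/2 ≈ -15.844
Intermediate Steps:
f = 2 (f = 5 - 3 = 2)
H(n, P) = P/8
A(a) = a²/4 (A(a) = (a*a)/4 = a²/4)
s(r) = 15/4 + r (s(r) = ((⅛)*6)*5 + r = (¾)*5 + r = 15/4 + r)
(√(3 + 4)*A(-3))*f - s(24) = (√(3 + 4)*((¼)*(-3)²))*2 - (15/4 + 24) = (√7*((¼)*9))*2 - 1*111/4 = (√7*(9/4))*2 - 111/4 = (9*√7/4)*2 - 111/4 = 9*√7/2 - 111/4 = -111/4 + 9*√7/2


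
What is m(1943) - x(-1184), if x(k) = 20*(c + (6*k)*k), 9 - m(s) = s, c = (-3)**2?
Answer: -168224834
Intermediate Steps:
c = 9
m(s) = 9 - s
x(k) = 180 + 120*k**2 (x(k) = 20*(9 + (6*k)*k) = 20*(9 + 6*k**2) = 180 + 120*k**2)
m(1943) - x(-1184) = (9 - 1*1943) - (180 + 120*(-1184)**2) = (9 - 1943) - (180 + 120*1401856) = -1934 - (180 + 168222720) = -1934 - 1*168222900 = -1934 - 168222900 = -168224834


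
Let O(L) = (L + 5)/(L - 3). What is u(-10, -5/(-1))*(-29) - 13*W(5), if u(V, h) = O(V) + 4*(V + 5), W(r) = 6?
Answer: 6381/13 ≈ 490.85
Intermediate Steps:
O(L) = (5 + L)/(-3 + L)
u(V, h) = 20 + 4*V + (5 + V)/(-3 + V) (u(V, h) = (5 + V)/(-3 + V) + 4*(V + 5) = (5 + V)/(-3 + V) + 4*(5 + V) = (5 + V)/(-3 + V) + (20 + 4*V) = 20 + 4*V + (5 + V)/(-3 + V))
u(-10, -5/(-1))*(-29) - 13*W(5) = ((-55 + 4*(-10)**2 + 9*(-10))/(-3 - 10))*(-29) - 13*6 = ((-55 + 4*100 - 90)/(-13))*(-29) - 78 = -(-55 + 400 - 90)/13*(-29) - 78 = -1/13*255*(-29) - 78 = -255/13*(-29) - 78 = 7395/13 - 78 = 6381/13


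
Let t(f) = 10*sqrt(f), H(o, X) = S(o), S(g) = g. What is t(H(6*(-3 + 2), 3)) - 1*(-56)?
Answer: 56 + 10*I*sqrt(6) ≈ 56.0 + 24.495*I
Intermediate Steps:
H(o, X) = o
t(H(6*(-3 + 2), 3)) - 1*(-56) = 10*sqrt(6*(-3 + 2)) - 1*(-56) = 10*sqrt(6*(-1)) + 56 = 10*sqrt(-6) + 56 = 10*(I*sqrt(6)) + 56 = 10*I*sqrt(6) + 56 = 56 + 10*I*sqrt(6)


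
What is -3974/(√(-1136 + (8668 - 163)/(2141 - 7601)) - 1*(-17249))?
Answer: -3564471352/15471515205 + 7948*I*√768989/15471515205 ≈ -0.23039 + 0.00045049*I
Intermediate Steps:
-3974/(√(-1136 + (8668 - 163)/(2141 - 7601)) - 1*(-17249)) = -3974/(√(-1136 + 8505/(-5460)) + 17249) = -3974/(√(-1136 + 8505*(-1/5460)) + 17249) = -3974/(√(-1136 - 81/52) + 17249) = -3974/(√(-59153/52) + 17249) = -3974/(I*√768989/26 + 17249) = -3974/(17249 + I*√768989/26)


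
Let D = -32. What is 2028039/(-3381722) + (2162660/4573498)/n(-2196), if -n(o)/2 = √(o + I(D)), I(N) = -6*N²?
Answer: -2028039/3381722 + 108133*I*√2085/1907148666 ≈ -0.59971 + 0.002589*I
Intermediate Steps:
n(o) = -2*√(-6144 + o) (n(o) = -2*√(o - 6*(-32)²) = -2*√(o - 6*1024) = -2*√(o - 6144) = -2*√(-6144 + o))
2028039/(-3381722) + (2162660/4573498)/n(-2196) = 2028039/(-3381722) + (2162660/4573498)/((-2*√(-6144 - 2196))) = 2028039*(-1/3381722) + (2162660*(1/4573498))/((-4*I*√2085)) = -2028039/3381722 + 1081330/(2286749*((-4*I*√2085))) = -2028039/3381722 + 1081330*(I*√2085/8340)/2286749 = -2028039/3381722 + 108133*I*√2085/1907148666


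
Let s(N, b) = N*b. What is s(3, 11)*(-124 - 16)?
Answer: -4620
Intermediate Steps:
s(3, 11)*(-124 - 16) = (3*11)*(-124 - 16) = 33*(-140) = -4620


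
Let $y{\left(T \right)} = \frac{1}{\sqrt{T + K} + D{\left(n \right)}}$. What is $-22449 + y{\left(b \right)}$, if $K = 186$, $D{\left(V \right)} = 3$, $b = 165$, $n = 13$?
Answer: $- \frac{2559187}{114} + \frac{\sqrt{39}}{114} \approx -22449.0$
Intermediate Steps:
$y{\left(T \right)} = \frac{1}{3 + \sqrt{186 + T}}$ ($y{\left(T \right)} = \frac{1}{\sqrt{T + 186} + 3} = \frac{1}{\sqrt{186 + T} + 3} = \frac{1}{3 + \sqrt{186 + T}}$)
$-22449 + y{\left(b \right)} = -22449 + \frac{1}{3 + \sqrt{186 + 165}} = -22449 + \frac{1}{3 + \sqrt{351}} = -22449 + \frac{1}{3 + 3 \sqrt{39}}$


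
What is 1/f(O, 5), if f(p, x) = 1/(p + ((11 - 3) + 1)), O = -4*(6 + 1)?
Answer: -19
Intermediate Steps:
O = -28 (O = -4*7 = -28)
f(p, x) = 1/(9 + p) (f(p, x) = 1/(p + (8 + 1)) = 1/(p + 9) = 1/(9 + p))
1/f(O, 5) = 1/(1/(9 - 28)) = 1/(1/(-19)) = 1/(-1/19) = -19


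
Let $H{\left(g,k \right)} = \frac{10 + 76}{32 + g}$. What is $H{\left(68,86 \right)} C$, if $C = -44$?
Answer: $- \frac{946}{25} \approx -37.84$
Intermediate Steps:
$H{\left(g,k \right)} = \frac{86}{32 + g}$
$H{\left(68,86 \right)} C = \frac{86}{32 + 68} \left(-44\right) = \frac{86}{100} \left(-44\right) = 86 \cdot \frac{1}{100} \left(-44\right) = \frac{43}{50} \left(-44\right) = - \frac{946}{25}$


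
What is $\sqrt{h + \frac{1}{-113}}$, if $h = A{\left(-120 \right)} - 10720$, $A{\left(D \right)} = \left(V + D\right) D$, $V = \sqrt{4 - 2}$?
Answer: $\frac{\sqrt{46989807 - 1532280 \sqrt{2}}}{113} \approx 59.248$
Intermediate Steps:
$V = \sqrt{2} \approx 1.4142$
$A{\left(D \right)} = D \left(D + \sqrt{2}\right)$ ($A{\left(D \right)} = \left(\sqrt{2} + D\right) D = \left(D + \sqrt{2}\right) D = D \left(D + \sqrt{2}\right)$)
$h = 3680 - 120 \sqrt{2}$ ($h = - 120 \left(-120 + \sqrt{2}\right) - 10720 = \left(14400 - 120 \sqrt{2}\right) - 10720 = 3680 - 120 \sqrt{2} \approx 3510.3$)
$\sqrt{h + \frac{1}{-113}} = \sqrt{\left(3680 - 120 \sqrt{2}\right) + \frac{1}{-113}} = \sqrt{\left(3680 - 120 \sqrt{2}\right) - \frac{1}{113}} = \sqrt{\frac{415839}{113} - 120 \sqrt{2}}$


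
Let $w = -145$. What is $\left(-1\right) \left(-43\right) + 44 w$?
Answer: $-6337$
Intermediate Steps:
$\left(-1\right) \left(-43\right) + 44 w = \left(-1\right) \left(-43\right) + 44 \left(-145\right) = 43 - 6380 = -6337$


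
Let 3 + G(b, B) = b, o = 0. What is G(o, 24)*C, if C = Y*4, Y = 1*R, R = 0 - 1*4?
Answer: 48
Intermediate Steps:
G(b, B) = -3 + b
R = -4 (R = 0 - 4 = -4)
Y = -4 (Y = 1*(-4) = -4)
C = -16 (C = -4*4 = -16)
G(o, 24)*C = (-3 + 0)*(-16) = -3*(-16) = 48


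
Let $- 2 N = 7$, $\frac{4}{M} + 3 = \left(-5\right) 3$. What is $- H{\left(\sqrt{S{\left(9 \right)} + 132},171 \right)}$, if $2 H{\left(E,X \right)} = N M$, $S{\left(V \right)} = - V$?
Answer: $- \frac{7}{18} \approx -0.38889$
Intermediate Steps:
$M = - \frac{2}{9}$ ($M = \frac{4}{-3 - 15} = \frac{4}{-18} = 4 \left(- \frac{1}{18}\right) = - \frac{2}{9} \approx -0.22222$)
$N = - \frac{7}{2}$ ($N = \left(- \frac{1}{2}\right) 7 = - \frac{7}{2} \approx -3.5$)
$H{\left(E,X \right)} = \frac{7}{18}$ ($H{\left(E,X \right)} = \frac{\left(- \frac{7}{2}\right) \left(- \frac{2}{9}\right)}{2} = \frac{1}{2} \cdot \frac{7}{9} = \frac{7}{18}$)
$- H{\left(\sqrt{S{\left(9 \right)} + 132},171 \right)} = \left(-1\right) \frac{7}{18} = - \frac{7}{18}$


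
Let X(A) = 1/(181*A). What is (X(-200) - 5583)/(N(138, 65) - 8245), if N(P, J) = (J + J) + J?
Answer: 202104601/291410000 ≈ 0.69354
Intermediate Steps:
X(A) = 1/(181*A)
N(P, J) = 3*J (N(P, J) = 2*J + J = 3*J)
(X(-200) - 5583)/(N(138, 65) - 8245) = ((1/181)/(-200) - 5583)/(3*65 - 8245) = ((1/181)*(-1/200) - 5583)/(195 - 8245) = (-1/36200 - 5583)/(-8050) = -202104601/36200*(-1/8050) = 202104601/291410000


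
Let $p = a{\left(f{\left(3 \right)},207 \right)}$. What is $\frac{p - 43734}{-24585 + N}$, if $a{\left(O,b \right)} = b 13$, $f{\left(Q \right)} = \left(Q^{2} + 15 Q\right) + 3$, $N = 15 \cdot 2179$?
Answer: $- \frac{13681}{2700} \approx -5.067$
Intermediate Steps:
$N = 32685$
$f{\left(Q \right)} = 3 + Q^{2} + 15 Q$
$a{\left(O,b \right)} = 13 b$
$p = 2691$ ($p = 13 \cdot 207 = 2691$)
$\frac{p - 43734}{-24585 + N} = \frac{2691 - 43734}{-24585 + 32685} = - \frac{41043}{8100} = \left(-41043\right) \frac{1}{8100} = - \frac{13681}{2700}$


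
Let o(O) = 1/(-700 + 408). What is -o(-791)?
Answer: 1/292 ≈ 0.0034247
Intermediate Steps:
o(O) = -1/292 (o(O) = 1/(-292) = -1/292)
-o(-791) = -1*(-1/292) = 1/292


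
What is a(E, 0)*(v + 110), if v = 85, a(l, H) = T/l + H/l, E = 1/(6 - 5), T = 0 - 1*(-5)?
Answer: 975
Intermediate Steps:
T = 5 (T = 0 + 5 = 5)
E = 1 (E = 1/1 = 1)
a(l, H) = 5/l + H/l
a(E, 0)*(v + 110) = ((5 + 0)/1)*(85 + 110) = (1*5)*195 = 5*195 = 975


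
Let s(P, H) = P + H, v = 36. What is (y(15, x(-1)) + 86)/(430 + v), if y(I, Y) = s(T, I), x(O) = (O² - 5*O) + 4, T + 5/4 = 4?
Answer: 415/1864 ≈ 0.22264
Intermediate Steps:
T = 11/4 (T = -5/4 + 4 = 11/4 ≈ 2.7500)
x(O) = 4 + O² - 5*O
s(P, H) = H + P
y(I, Y) = 11/4 + I (y(I, Y) = I + 11/4 = 11/4 + I)
(y(15, x(-1)) + 86)/(430 + v) = ((11/4 + 15) + 86)/(430 + 36) = (71/4 + 86)/466 = (415/4)*(1/466) = 415/1864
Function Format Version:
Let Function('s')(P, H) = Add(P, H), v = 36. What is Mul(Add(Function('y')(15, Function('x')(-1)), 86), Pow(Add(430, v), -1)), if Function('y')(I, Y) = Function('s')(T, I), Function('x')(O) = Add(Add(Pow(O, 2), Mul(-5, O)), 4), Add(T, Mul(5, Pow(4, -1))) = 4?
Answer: Rational(415, 1864) ≈ 0.22264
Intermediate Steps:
T = Rational(11, 4) (T = Add(Rational(-5, 4), 4) = Rational(11, 4) ≈ 2.7500)
Function('x')(O) = Add(4, Pow(O, 2), Mul(-5, O))
Function('s')(P, H) = Add(H, P)
Function('y')(I, Y) = Add(Rational(11, 4), I) (Function('y')(I, Y) = Add(I, Rational(11, 4)) = Add(Rational(11, 4), I))
Mul(Add(Function('y')(15, Function('x')(-1)), 86), Pow(Add(430, v), -1)) = Mul(Add(Add(Rational(11, 4), 15), 86), Pow(Add(430, 36), -1)) = Mul(Add(Rational(71, 4), 86), Pow(466, -1)) = Mul(Rational(415, 4), Rational(1, 466)) = Rational(415, 1864)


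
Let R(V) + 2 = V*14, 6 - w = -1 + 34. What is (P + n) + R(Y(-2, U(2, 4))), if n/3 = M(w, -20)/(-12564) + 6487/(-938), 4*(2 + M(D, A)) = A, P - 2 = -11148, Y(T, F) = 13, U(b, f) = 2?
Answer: -21579858203/1964172 ≈ -10987.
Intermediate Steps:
w = -27 (w = 6 - (-1 + 34) = 6 - 1*33 = 6 - 33 = -27)
R(V) = -2 + 14*V (R(V) = -2 + V*14 = -2 + 14*V)
P = -11146 (P = 2 - 11148 = -11146)
M(D, A) = -2 + A/4
n = -40748051/1964172 (n = 3*((-2 + (¼)*(-20))/(-12564) + 6487/(-938)) = 3*((-2 - 5)*(-1/12564) + 6487*(-1/938)) = 3*(-7*(-1/12564) - 6487/938) = 3*(7/12564 - 6487/938) = 3*(-40748051/5892516) = -40748051/1964172 ≈ -20.746)
(P + n) + R(Y(-2, U(2, 4))) = (-11146 - 40748051/1964172) + (-2 + 14*13) = -21933409163/1964172 + (-2 + 182) = -21933409163/1964172 + 180 = -21579858203/1964172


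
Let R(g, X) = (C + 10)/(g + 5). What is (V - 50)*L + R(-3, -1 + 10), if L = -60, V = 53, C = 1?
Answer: -349/2 ≈ -174.50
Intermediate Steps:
R(g, X) = 11/(5 + g) (R(g, X) = (1 + 10)/(g + 5) = 11/(5 + g))
(V - 50)*L + R(-3, -1 + 10) = (53 - 50)*(-60) + 11/(5 - 3) = 3*(-60) + 11/2 = -180 + 11*(½) = -180 + 11/2 = -349/2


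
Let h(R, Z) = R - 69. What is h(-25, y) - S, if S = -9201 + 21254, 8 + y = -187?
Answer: -12147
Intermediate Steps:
y = -195 (y = -8 - 187 = -195)
h(R, Z) = -69 + R
S = 12053
h(-25, y) - S = (-69 - 25) - 1*12053 = -94 - 12053 = -12147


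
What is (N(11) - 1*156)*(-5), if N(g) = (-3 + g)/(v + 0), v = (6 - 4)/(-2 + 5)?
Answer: 720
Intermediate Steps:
v = ⅔ (v = 2/3 = 2*(⅓) = ⅔ ≈ 0.66667)
N(g) = -9/2 + 3*g/2 (N(g) = (-3 + g)/(⅔ + 0) = (-3 + g)/(⅔) = (-3 + g)*(3/2) = -9/2 + 3*g/2)
(N(11) - 1*156)*(-5) = ((-9/2 + (3/2)*11) - 1*156)*(-5) = ((-9/2 + 33/2) - 156)*(-5) = (12 - 156)*(-5) = -144*(-5) = 720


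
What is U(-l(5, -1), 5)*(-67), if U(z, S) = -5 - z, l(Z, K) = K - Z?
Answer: 737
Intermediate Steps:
U(-l(5, -1), 5)*(-67) = (-5 - (-1)*(-1 - 1*5))*(-67) = (-5 - (-1)*(-1 - 5))*(-67) = (-5 - (-1)*(-6))*(-67) = (-5 - 1*6)*(-67) = (-5 - 6)*(-67) = -11*(-67) = 737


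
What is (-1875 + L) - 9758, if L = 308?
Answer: -11325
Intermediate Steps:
(-1875 + L) - 9758 = (-1875 + 308) - 9758 = -1567 - 9758 = -11325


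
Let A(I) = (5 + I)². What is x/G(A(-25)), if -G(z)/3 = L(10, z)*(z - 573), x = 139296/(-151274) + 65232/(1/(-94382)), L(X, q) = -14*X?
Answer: 38806360977428/457982035 ≈ 84733.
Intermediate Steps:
x = -465676331729136/75637 (x = 139296*(-1/151274) + 65232/(-1/94382) = -69648/75637 + 65232*(-94382) = -69648/75637 - 6156726624 = -465676331729136/75637 ≈ -6.1567e+9)
G(z) = -240660 + 420*z (G(z) = -3*(-14*10)*(z - 573) = -(-420)*(-573 + z) = -3*(80220 - 140*z) = -240660 + 420*z)
x/G(A(-25)) = -465676331729136/(75637*(-240660 + 420*(5 - 25)²)) = -465676331729136/(75637*(-240660 + 420*(-20)²)) = -465676331729136/(75637*(-240660 + 420*400)) = -465676331729136/(75637*(-240660 + 168000)) = -465676331729136/75637/(-72660) = -465676331729136/75637*(-1/72660) = 38806360977428/457982035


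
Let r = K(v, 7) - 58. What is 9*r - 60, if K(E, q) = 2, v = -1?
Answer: -564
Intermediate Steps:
r = -56 (r = 2 - 58 = -56)
9*r - 60 = 9*(-56) - 60 = -504 - 60 = -564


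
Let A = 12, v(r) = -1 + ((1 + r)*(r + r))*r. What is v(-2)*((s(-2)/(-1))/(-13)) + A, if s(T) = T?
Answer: 174/13 ≈ 13.385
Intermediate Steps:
v(r) = -1 + 2*r²*(1 + r) (v(r) = -1 + ((1 + r)*(2*r))*r = -1 + (2*r*(1 + r))*r = -1 + 2*r²*(1 + r))
v(-2)*((s(-2)/(-1))/(-13)) + A = (-1 + 2*(-2)² + 2*(-2)³)*(-2/(-1)/(-13)) + 12 = (-1 + 2*4 + 2*(-8))*(-2*(-1)*(-1/13)) + 12 = (-1 + 8 - 16)*(2*(-1/13)) + 12 = -9*(-2/13) + 12 = 18/13 + 12 = 174/13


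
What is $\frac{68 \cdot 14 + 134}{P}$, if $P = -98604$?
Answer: $- \frac{181}{16434} \approx -0.011014$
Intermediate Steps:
$\frac{68 \cdot 14 + 134}{P} = \frac{68 \cdot 14 + 134}{-98604} = \left(952 + 134\right) \left(- \frac{1}{98604}\right) = 1086 \left(- \frac{1}{98604}\right) = - \frac{181}{16434}$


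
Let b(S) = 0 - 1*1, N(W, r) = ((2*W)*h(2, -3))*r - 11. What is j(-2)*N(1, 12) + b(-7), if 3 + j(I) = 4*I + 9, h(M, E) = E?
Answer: 165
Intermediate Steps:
N(W, r) = -11 - 6*W*r (N(W, r) = ((2*W)*(-3))*r - 11 = (-6*W)*r - 11 = -6*W*r - 11 = -11 - 6*W*r)
j(I) = 6 + 4*I (j(I) = -3 + (4*I + 9) = -3 + (9 + 4*I) = 6 + 4*I)
b(S) = -1 (b(S) = 0 - 1 = -1)
j(-2)*N(1, 12) + b(-7) = (6 + 4*(-2))*(-11 - 6*1*12) - 1 = (6 - 8)*(-11 - 72) - 1 = -2*(-83) - 1 = 166 - 1 = 165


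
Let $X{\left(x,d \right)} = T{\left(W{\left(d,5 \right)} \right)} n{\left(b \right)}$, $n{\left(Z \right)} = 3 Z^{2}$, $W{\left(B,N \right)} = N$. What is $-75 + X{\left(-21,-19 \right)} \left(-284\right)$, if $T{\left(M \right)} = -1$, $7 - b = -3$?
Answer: $85125$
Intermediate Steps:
$b = 10$ ($b = 7 - -3 = 7 + 3 = 10$)
$X{\left(x,d \right)} = -300$ ($X{\left(x,d \right)} = - 3 \cdot 10^{2} = - 3 \cdot 100 = \left(-1\right) 300 = -300$)
$-75 + X{\left(-21,-19 \right)} \left(-284\right) = -75 - -85200 = -75 + 85200 = 85125$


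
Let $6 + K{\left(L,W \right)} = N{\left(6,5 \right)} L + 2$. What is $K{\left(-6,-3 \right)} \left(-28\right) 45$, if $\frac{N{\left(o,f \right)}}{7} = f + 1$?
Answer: $322560$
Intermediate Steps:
$N{\left(o,f \right)} = 7 + 7 f$ ($N{\left(o,f \right)} = 7 \left(f + 1\right) = 7 \left(1 + f\right) = 7 + 7 f$)
$K{\left(L,W \right)} = -4 + 42 L$ ($K{\left(L,W \right)} = -6 + \left(\left(7 + 7 \cdot 5\right) L + 2\right) = -6 + \left(\left(7 + 35\right) L + 2\right) = -6 + \left(42 L + 2\right) = -6 + \left(2 + 42 L\right) = -4 + 42 L$)
$K{\left(-6,-3 \right)} \left(-28\right) 45 = \left(-4 + 42 \left(-6\right)\right) \left(-28\right) 45 = \left(-4 - 252\right) \left(-28\right) 45 = \left(-256\right) \left(-28\right) 45 = 7168 \cdot 45 = 322560$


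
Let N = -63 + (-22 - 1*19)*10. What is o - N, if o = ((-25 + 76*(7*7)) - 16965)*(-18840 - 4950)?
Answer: 315598613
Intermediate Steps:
o = 315598140 (o = ((-25 + 76*49) - 16965)*(-23790) = ((-25 + 3724) - 16965)*(-23790) = (3699 - 16965)*(-23790) = -13266*(-23790) = 315598140)
N = -473 (N = -63 + (-22 - 19)*10 = -63 - 41*10 = -63 - 410 = -473)
o - N = 315598140 - 1*(-473) = 315598140 + 473 = 315598613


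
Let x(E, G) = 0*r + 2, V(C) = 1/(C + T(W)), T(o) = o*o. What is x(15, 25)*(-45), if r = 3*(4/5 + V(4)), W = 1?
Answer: -90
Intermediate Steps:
T(o) = o²
V(C) = 1/(1 + C) (V(C) = 1/(C + 1²) = 1/(C + 1) = 1/(1 + C))
r = 3 (r = 3*(4/5 + 1/(1 + 4)) = 3*(4*(⅕) + 1/5) = 3*(⅘ + ⅕) = 3*1 = 3)
x(E, G) = 2 (x(E, G) = 0*3 + 2 = 0 + 2 = 2)
x(15, 25)*(-45) = 2*(-45) = -90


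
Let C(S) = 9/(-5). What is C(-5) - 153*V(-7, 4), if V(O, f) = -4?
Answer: 3051/5 ≈ 610.20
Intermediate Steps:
C(S) = -9/5 (C(S) = 9*(-1/5) = -9/5)
C(-5) - 153*V(-7, 4) = -9/5 - 153*(-4) = -9/5 + 612 = 3051/5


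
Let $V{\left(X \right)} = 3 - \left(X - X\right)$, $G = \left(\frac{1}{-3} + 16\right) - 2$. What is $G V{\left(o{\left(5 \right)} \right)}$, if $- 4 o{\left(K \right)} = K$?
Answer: $41$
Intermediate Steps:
$o{\left(K \right)} = - \frac{K}{4}$
$G = \frac{41}{3}$ ($G = \left(- \frac{1}{3} + 16\right) - 2 = \frac{47}{3} - 2 = \frac{41}{3} \approx 13.667$)
$V{\left(X \right)} = 3$ ($V{\left(X \right)} = 3 - 0 = 3 + 0 = 3$)
$G V{\left(o{\left(5 \right)} \right)} = \frac{41}{3} \cdot 3 = 41$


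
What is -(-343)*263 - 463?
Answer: 89746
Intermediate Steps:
-(-343)*263 - 463 = -343*(-263) - 463 = 90209 - 463 = 89746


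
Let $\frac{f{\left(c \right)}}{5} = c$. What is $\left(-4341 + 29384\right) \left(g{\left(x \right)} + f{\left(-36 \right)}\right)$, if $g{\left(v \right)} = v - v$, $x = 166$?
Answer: $-4507740$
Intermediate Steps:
$f{\left(c \right)} = 5 c$
$g{\left(v \right)} = 0$
$\left(-4341 + 29384\right) \left(g{\left(x \right)} + f{\left(-36 \right)}\right) = \left(-4341 + 29384\right) \left(0 + 5 \left(-36\right)\right) = 25043 \left(0 - 180\right) = 25043 \left(-180\right) = -4507740$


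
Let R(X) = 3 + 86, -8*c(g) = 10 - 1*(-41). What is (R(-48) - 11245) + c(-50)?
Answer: -89299/8 ≈ -11162.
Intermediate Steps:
c(g) = -51/8 (c(g) = -(10 - 1*(-41))/8 = -(10 + 41)/8 = -1/8*51 = -51/8)
R(X) = 89
(R(-48) - 11245) + c(-50) = (89 - 11245) - 51/8 = -11156 - 51/8 = -89299/8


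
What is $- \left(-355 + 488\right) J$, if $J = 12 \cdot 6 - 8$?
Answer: $-8512$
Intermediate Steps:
$J = 64$ ($J = 72 - 8 = 64$)
$- \left(-355 + 488\right) J = - \left(-355 + 488\right) 64 = - 133 \cdot 64 = \left(-1\right) 8512 = -8512$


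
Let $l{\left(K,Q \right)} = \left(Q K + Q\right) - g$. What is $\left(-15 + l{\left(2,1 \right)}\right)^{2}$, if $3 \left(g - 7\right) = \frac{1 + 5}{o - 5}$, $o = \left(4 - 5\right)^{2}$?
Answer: $\frac{1369}{4} \approx 342.25$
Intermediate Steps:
$o = 1$ ($o = \left(-1\right)^{2} = 1$)
$g = \frac{13}{2}$ ($g = 7 + \frac{\left(1 + 5\right) \frac{1}{1 - 5}}{3} = 7 + \frac{6 \frac{1}{-4}}{3} = 7 + \frac{6 \left(- \frac{1}{4}\right)}{3} = 7 + \frac{1}{3} \left(- \frac{3}{2}\right) = 7 - \frac{1}{2} = \frac{13}{2} \approx 6.5$)
$l{\left(K,Q \right)} = - \frac{13}{2} + Q + K Q$ ($l{\left(K,Q \right)} = \left(Q K + Q\right) - \frac{13}{2} = \left(K Q + Q\right) - \frac{13}{2} = \left(Q + K Q\right) - \frac{13}{2} = - \frac{13}{2} + Q + K Q$)
$\left(-15 + l{\left(2,1 \right)}\right)^{2} = \left(-15 + \left(- \frac{13}{2} + 1 + 2 \cdot 1\right)\right)^{2} = \left(-15 + \left(- \frac{13}{2} + 1 + 2\right)\right)^{2} = \left(-15 - \frac{7}{2}\right)^{2} = \left(- \frac{37}{2}\right)^{2} = \frac{1369}{4}$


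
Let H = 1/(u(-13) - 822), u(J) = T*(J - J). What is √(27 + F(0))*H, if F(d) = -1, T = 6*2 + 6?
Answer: -√26/822 ≈ -0.0062032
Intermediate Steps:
T = 18 (T = 12 + 6 = 18)
u(J) = 0 (u(J) = 18*(J - J) = 18*0 = 0)
H = -1/822 (H = 1/(0 - 822) = 1/(-822) = -1/822 ≈ -0.0012165)
√(27 + F(0))*H = √(27 - 1)*(-1/822) = √26*(-1/822) = -√26/822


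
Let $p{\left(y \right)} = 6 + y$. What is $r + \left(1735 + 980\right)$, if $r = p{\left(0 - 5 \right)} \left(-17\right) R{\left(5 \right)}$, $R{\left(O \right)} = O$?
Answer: $2630$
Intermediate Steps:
$r = -85$ ($r = \left(6 + \left(0 - 5\right)\right) \left(-17\right) 5 = \left(6 - 5\right) \left(-17\right) 5 = 1 \left(-17\right) 5 = \left(-17\right) 5 = -85$)
$r + \left(1735 + 980\right) = -85 + \left(1735 + 980\right) = -85 + 2715 = 2630$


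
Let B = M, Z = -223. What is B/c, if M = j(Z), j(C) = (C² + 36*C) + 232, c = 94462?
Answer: 41933/94462 ≈ 0.44391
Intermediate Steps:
j(C) = 232 + C² + 36*C
M = 41933 (M = 232 + (-223)² + 36*(-223) = 232 + 49729 - 8028 = 41933)
B = 41933
B/c = 41933/94462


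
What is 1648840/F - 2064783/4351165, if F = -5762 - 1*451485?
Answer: -1159784390143/284222448965 ≈ -4.0806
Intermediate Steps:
F = -457247 (F = -5762 - 451485 = -457247)
1648840/F - 2064783/4351165 = 1648840/(-457247) - 2064783/4351165 = 1648840*(-1/457247) - 2064783*1/4351165 = -1648840/457247 - 294969/621595 = -1159784390143/284222448965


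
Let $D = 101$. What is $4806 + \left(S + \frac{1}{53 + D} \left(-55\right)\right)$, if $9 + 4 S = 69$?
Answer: $\frac{67489}{14} \approx 4820.6$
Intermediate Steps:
$S = 15$ ($S = - \frac{9}{4} + \frac{1}{4} \cdot 69 = - \frac{9}{4} + \frac{69}{4} = 15$)
$4806 + \left(S + \frac{1}{53 + D} \left(-55\right)\right) = 4806 + \left(15 + \frac{1}{53 + 101} \left(-55\right)\right) = 4806 + \left(15 + \frac{1}{154} \left(-55\right)\right) = 4806 + \left(15 - \frac{5}{14}\right) = 4806 + \frac{205}{14} = \frac{67489}{14}$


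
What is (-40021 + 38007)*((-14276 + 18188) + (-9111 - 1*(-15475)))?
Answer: -20695864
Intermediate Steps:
(-40021 + 38007)*((-14276 + 18188) + (-9111 - 1*(-15475))) = -2014*(3912 + (-9111 + 15475)) = -2014*(3912 + 6364) = -2014*10276 = -20695864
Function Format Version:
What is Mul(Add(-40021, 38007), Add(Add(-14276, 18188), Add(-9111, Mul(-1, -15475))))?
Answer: -20695864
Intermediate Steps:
Mul(Add(-40021, 38007), Add(Add(-14276, 18188), Add(-9111, Mul(-1, -15475)))) = Mul(-2014, Add(3912, Add(-9111, 15475))) = Mul(-2014, Add(3912, 6364)) = Mul(-2014, 10276) = -20695864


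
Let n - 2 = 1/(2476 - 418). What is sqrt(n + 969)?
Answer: sqrt(83929398)/294 ≈ 31.161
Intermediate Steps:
n = 4117/2058 (n = 2 + 1/(2476 - 418) = 2 + 1/2058 = 4117/2058 ≈ 2.0005)
sqrt(n + 969) = sqrt(4117/2058 + 969) = sqrt(1998319/2058) = sqrt(83929398)/294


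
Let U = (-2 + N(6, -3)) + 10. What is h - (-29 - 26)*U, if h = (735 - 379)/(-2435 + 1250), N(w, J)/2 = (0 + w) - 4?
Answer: 781744/1185 ≈ 659.70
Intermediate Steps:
N(w, J) = -8 + 2*w (N(w, J) = 2*((0 + w) - 4) = 2*(w - 4) = 2*(-4 + w) = -8 + 2*w)
U = 12 (U = (-2 + (-8 + 2*6)) + 10 = (-2 + (-8 + 12)) + 10 = (-2 + 4) + 10 = 2 + 10 = 12)
h = -356/1185 (h = 356/(-1185) = 356*(-1/1185) = -356/1185 ≈ -0.30042)
h - (-29 - 26)*U = -356/1185 - (-29 - 26)*12 = -356/1185 - (-55)*12 = -356/1185 - 1*(-660) = -356/1185 + 660 = 781744/1185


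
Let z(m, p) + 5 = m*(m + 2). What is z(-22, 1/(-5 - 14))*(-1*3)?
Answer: -1305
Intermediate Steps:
z(m, p) = -5 + m*(2 + m) (z(m, p) = -5 + m*(m + 2) = -5 + m*(2 + m))
z(-22, 1/(-5 - 14))*(-1*3) = (-5 + (-22)² + 2*(-22))*(-1*3) = (-5 + 484 - 44)*(-3) = 435*(-3) = -1305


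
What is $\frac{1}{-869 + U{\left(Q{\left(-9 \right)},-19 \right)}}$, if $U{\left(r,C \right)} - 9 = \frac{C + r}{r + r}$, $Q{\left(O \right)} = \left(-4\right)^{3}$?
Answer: $- \frac{128}{109997} \approx -0.0011637$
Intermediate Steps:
$Q{\left(O \right)} = -64$
$U{\left(r,C \right)} = 9 + \frac{C + r}{2 r}$ ($U{\left(r,C \right)} = 9 + \frac{C + r}{r + r} = 9 + \frac{C + r}{2 r}$)
$\frac{1}{-869 + U{\left(Q{\left(-9 \right)},-19 \right)}} = \frac{1}{-869 + \frac{-19 + 19 \left(-64\right)}{2 \left(-64\right)}} = \frac{1}{-869 + \frac{1}{2} \left(- \frac{1}{64}\right) \left(-19 - 1216\right)} = \frac{1}{-869 + \frac{1}{2} \left(- \frac{1}{64}\right) \left(-1235\right)} = \frac{1}{-869 + \frac{1235}{128}} = \frac{1}{- \frac{109997}{128}} = - \frac{128}{109997}$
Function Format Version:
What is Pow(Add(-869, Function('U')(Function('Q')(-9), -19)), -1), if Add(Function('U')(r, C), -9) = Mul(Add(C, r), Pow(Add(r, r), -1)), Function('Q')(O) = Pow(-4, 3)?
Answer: Rational(-128, 109997) ≈ -0.0011637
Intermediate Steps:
Function('Q')(O) = -64
Function('U')(r, C) = Add(9, Mul(Rational(1, 2), Pow(r, -1), Add(C, r))) (Function('U')(r, C) = Add(9, Mul(Add(C, r), Pow(Add(r, r), -1))) = Add(9, Mul(Add(C, r), Pow(Mul(2, r), -1))) = Add(9, Mul(Add(C, r), Mul(Rational(1, 2), Pow(r, -1)))) = Add(9, Mul(Rational(1, 2), Pow(r, -1), Add(C, r))))
Pow(Add(-869, Function('U')(Function('Q')(-9), -19)), -1) = Pow(Add(-869, Mul(Rational(1, 2), Pow(-64, -1), Add(-19, Mul(19, -64)))), -1) = Pow(Add(-869, Mul(Rational(1, 2), Rational(-1, 64), Add(-19, -1216))), -1) = Pow(Add(-869, Mul(Rational(1, 2), Rational(-1, 64), -1235)), -1) = Pow(Add(-869, Rational(1235, 128)), -1) = Pow(Rational(-109997, 128), -1) = Rational(-128, 109997)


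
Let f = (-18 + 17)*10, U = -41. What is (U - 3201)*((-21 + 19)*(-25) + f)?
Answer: -129680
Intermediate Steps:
f = -10 (f = -1*10 = -10)
(U - 3201)*((-21 + 19)*(-25) + f) = (-41 - 3201)*((-21 + 19)*(-25) - 10) = -3242*(-2*(-25) - 10) = -3242*(50 - 10) = -3242*40 = -129680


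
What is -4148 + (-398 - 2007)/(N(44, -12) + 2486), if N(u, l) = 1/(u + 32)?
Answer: -783893456/188937 ≈ -4149.0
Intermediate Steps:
N(u, l) = 1/(32 + u)
-4148 + (-398 - 2007)/(N(44, -12) + 2486) = -4148 + (-398 - 2007)/(1/(32 + 44) + 2486) = -4148 - 2405/(1/76 + 2486) = -4148 - 2405/188937/76 = -4148 - 2405*76/188937 = -4148 - 182780/188937 = -783893456/188937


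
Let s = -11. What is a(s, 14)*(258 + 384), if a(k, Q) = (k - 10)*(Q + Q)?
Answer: -377496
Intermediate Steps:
a(k, Q) = 2*Q*(-10 + k) (a(k, Q) = (-10 + k)*(2*Q) = 2*Q*(-10 + k))
a(s, 14)*(258 + 384) = (2*14*(-10 - 11))*(258 + 384) = (2*14*(-21))*642 = -588*642 = -377496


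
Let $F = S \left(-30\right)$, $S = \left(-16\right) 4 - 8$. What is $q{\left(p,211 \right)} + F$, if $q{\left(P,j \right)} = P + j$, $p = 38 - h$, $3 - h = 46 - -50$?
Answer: $2502$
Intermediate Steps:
$h = -93$ ($h = 3 - \left(46 - -50\right) = 3 - \left(46 + 50\right) = 3 - 96 = -93$)
$S = -72$ ($S = -64 - 8 = -72$)
$p = 131$ ($p = 38 - -93 = 38 + 93 = 131$)
$F = 2160$ ($F = \left(-72\right) \left(-30\right) = 2160$)
$q{\left(p,211 \right)} + F = \left(131 + 211\right) + 2160 = 342 + 2160 = 2502$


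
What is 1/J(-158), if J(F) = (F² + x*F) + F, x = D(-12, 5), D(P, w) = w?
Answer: 1/24016 ≈ 4.1639e-5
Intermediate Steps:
x = 5
J(F) = F² + 6*F (J(F) = (F² + 5*F) + F = F² + 6*F)
1/J(-158) = 1/(-158*(6 - 158)) = 1/(-158*(-152)) = 1/24016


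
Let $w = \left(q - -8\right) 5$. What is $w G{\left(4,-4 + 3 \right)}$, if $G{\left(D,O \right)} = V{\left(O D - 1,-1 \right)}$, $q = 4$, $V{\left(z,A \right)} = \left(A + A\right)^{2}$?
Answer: $240$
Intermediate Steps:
$V{\left(z,A \right)} = 4 A^{2}$ ($V{\left(z,A \right)} = \left(2 A\right)^{2} = 4 A^{2}$)
$G{\left(D,O \right)} = 4$ ($G{\left(D,O \right)} = 4 \left(-1\right)^{2} = 4 \cdot 1 = 4$)
$w = 60$ ($w = \left(4 - -8\right) 5 = \left(4 + 8\right) 5 = 12 \cdot 5 = 60$)
$w G{\left(4,-4 + 3 \right)} = 60 \cdot 4 = 240$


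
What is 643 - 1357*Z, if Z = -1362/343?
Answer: 2068783/343 ≈ 6031.4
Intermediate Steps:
Z = -1362/343 (Z = -1362*1/343 = -1362/343 ≈ -3.9708)
643 - 1357*Z = 643 - 1357*(-1362/343) = 643 + 1848234/343 = 2068783/343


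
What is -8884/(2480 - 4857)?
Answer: 8884/2377 ≈ 3.7375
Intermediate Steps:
-8884/(2480 - 4857) = -8884/(-2377) = -8884*(-1/2377) = 8884/2377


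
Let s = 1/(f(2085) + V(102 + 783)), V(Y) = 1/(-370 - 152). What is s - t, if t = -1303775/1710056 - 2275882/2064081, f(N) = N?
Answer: 7166556989182068415/3841609636329527784 ≈ 1.8655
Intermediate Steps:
V(Y) = -1/522 (V(Y) = 1/(-522) = -1/522)
t = -6582982875167/3529694098536 (t = -1303775*1/1710056 - 2275882*1/2064081 = -1303775/1710056 - 2275882/2064081 = -6582982875167/3529694098536 ≈ -1.8650)
s = 522/1088369 (s = 1/(2085 - 1/522) = 1/(1088369/522) = 522/1088369 ≈ 0.00047962)
s - t = 522/1088369 - 1*(-6582982875167/3529694098536) = 522/1088369 + 6582982875167/3529694098536 = 7166556989182068415/3841609636329527784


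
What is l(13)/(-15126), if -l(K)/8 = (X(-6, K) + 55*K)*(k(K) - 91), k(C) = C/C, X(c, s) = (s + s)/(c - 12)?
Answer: -256880/7563 ≈ -33.965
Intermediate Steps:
X(c, s) = 2*s/(-12 + c) (X(c, s) = (2*s)/(-12 + c) = 2*s/(-12 + c))
k(C) = 1
l(K) = 39520*K (l(K) = -8*(2*K/(-12 - 6) + 55*K)*(1 - 91) = -8*(2*K/(-18) + 55*K)*(-90) = -8*(2*K*(-1/18) + 55*K)*(-90) = -8*(-K/9 + 55*K)*(-90) = -8*494*K/9*(-90) = -(-39520)*K = 39520*K)
l(13)/(-15126) = (39520*13)/(-15126) = 513760*(-1/15126) = -256880/7563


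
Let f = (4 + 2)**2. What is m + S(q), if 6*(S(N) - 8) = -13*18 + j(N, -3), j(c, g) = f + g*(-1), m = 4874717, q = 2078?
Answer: 9749385/2 ≈ 4.8747e+6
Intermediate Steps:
f = 36 (f = 6**2 = 36)
j(c, g) = 36 - g (j(c, g) = 36 + g*(-1) = 36 - g)
S(N) = -49/2 (S(N) = 8 + (-13*18 + (36 - 1*(-3)))/6 = 8 + (-234 + (36 + 3))/6 = 8 + (-234 + 39)/6 = 8 + (1/6)*(-195) = 8 - 65/2 = -49/2)
m + S(q) = 4874717 - 49/2 = 9749385/2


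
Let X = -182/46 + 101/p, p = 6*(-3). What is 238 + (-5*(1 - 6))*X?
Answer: -493/414 ≈ -1.1908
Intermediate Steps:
p = -18
X = -3961/414 (X = -182/46 + 101/(-18) = -182*1/46 + 101*(-1/18) = -91/23 - 101/18 = -3961/414 ≈ -9.5676)
238 + (-5*(1 - 6))*X = 238 - 5*(1 - 6)*(-3961/414) = 238 - 5*(-5)*(-3961/414) = 238 + 25*(-3961/414) = 238 - 99025/414 = -493/414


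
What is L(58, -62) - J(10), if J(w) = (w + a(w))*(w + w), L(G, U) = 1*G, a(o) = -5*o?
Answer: 858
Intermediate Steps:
L(G, U) = G
J(w) = -8*w² (J(w) = (w - 5*w)*(w + w) = (-4*w)*(2*w) = -8*w²)
L(58, -62) - J(10) = 58 - (-8)*10² = 58 - (-8)*100 = 58 - 1*(-800) = 58 + 800 = 858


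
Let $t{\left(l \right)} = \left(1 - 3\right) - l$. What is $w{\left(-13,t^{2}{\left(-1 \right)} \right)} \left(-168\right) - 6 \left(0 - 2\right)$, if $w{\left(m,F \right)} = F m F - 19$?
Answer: $5388$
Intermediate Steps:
$t{\left(l \right)} = -2 - l$
$w{\left(m,F \right)} = -19 + m F^{2}$ ($w{\left(m,F \right)} = m F^{2} - 19 = -19 + m F^{2}$)
$w{\left(-13,t^{2}{\left(-1 \right)} \right)} \left(-168\right) - 6 \left(0 - 2\right) = \left(-19 - 13 \left(\left(-2 - -1\right)^{2}\right)^{2}\right) \left(-168\right) - 6 \left(0 - 2\right) = \left(-19 - 13 \left(\left(-2 + 1\right)^{2}\right)^{2}\right) \left(-168\right) - -12 = \left(-19 - 13 \left(\left(-1\right)^{2}\right)^{2}\right) \left(-168\right) + 12 = \left(-19 - 13 \cdot 1^{2}\right) \left(-168\right) + 12 = \left(-19 - 13\right) \left(-168\right) + 12 = \left(-32\right) \left(-168\right) + 12 = 5376 + 12 = 5388$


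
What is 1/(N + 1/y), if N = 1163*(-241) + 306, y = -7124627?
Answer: -7124627/1994731693580 ≈ -3.5717e-6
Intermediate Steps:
N = -279977 (N = -280283 + 306 = -279977)
1/(N + 1/y) = 1/(-279977 + 1/(-7124627)) = 1/(-279977 - 1/7124627) = 1/(-1994731693580/7124627) = -7124627/1994731693580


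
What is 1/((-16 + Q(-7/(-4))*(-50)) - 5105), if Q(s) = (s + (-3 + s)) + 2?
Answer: -1/5246 ≈ -0.00019062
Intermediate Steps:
Q(s) = -1 + 2*s (Q(s) = (-3 + 2*s) + 2 = -1 + 2*s)
1/((-16 + Q(-7/(-4))*(-50)) - 5105) = 1/((-16 + (-1 + 2*(-7/(-4)))*(-50)) - 5105) = 1/((-16 + (-1 + 2*(-7*(-¼)))*(-50)) - 5105) = 1/((-16 + (-1 + 2*(7/4))*(-50)) - 5105) = 1/((-16 + (-1 + 7/2)*(-50)) - 5105) = 1/((-16 + (5/2)*(-50)) - 5105) = 1/((-16 - 125) - 5105) = 1/(-141 - 5105) = 1/(-5246) = -1/5246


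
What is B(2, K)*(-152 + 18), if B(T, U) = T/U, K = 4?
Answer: -67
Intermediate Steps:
B(2, K)*(-152 + 18) = (2/4)*(-152 + 18) = (2*(¼))*(-134) = (½)*(-134) = -67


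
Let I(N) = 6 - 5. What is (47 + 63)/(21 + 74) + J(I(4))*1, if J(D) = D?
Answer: 41/19 ≈ 2.1579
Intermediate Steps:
I(N) = 1
(47 + 63)/(21 + 74) + J(I(4))*1 = (47 + 63)/(21 + 74) + 1*1 = 110/95 + 1 = 110*(1/95) + 1 = 22/19 + 1 = 41/19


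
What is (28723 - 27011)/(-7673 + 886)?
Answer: -1712/6787 ≈ -0.25225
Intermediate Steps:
(28723 - 27011)/(-7673 + 886) = 1712/(-6787) = 1712*(-1/6787) = -1712/6787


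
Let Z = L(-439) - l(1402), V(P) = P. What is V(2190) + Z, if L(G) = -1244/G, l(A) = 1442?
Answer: 329616/439 ≈ 750.83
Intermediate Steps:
Z = -631794/439 (Z = -1244/(-439) - 1*1442 = -1244*(-1/439) - 1442 = 1244/439 - 1442 = -631794/439 ≈ -1439.2)
V(2190) + Z = 2190 - 631794/439 = 329616/439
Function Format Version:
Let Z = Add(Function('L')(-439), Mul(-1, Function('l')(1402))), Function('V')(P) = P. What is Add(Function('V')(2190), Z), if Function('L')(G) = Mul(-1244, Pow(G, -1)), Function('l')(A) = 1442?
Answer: Rational(329616, 439) ≈ 750.83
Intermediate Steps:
Z = Rational(-631794, 439) (Z = Add(Mul(-1244, Pow(-439, -1)), Mul(-1, 1442)) = Add(Mul(-1244, Rational(-1, 439)), -1442) = Add(Rational(1244, 439), -1442) = Rational(-631794, 439) ≈ -1439.2)
Add(Function('V')(2190), Z) = Add(2190, Rational(-631794, 439)) = Rational(329616, 439)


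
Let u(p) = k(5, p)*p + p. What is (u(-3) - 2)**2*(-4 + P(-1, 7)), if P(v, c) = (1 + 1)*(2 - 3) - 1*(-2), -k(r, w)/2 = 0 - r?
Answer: -4900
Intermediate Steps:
k(r, w) = 2*r (k(r, w) = -2*(0 - r) = -(-2)*r = 2*r)
u(p) = 11*p (u(p) = (2*5)*p + p = 10*p + p = 11*p)
P(v, c) = 0 (P(v, c) = 2*(-1) + 2 = -2 + 2 = 0)
(u(-3) - 2)**2*(-4 + P(-1, 7)) = (11*(-3) - 2)**2*(-4 + 0) = (-33 - 2)**2*(-4) = (-35)**2*(-4) = 1225*(-4) = -4900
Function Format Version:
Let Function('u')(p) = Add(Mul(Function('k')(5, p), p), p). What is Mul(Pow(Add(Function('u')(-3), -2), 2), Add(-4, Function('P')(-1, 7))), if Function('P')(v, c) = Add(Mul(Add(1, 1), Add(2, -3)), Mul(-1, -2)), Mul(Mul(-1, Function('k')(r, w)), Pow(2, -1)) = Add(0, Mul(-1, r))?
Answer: -4900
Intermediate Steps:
Function('k')(r, w) = Mul(2, r) (Function('k')(r, w) = Mul(-2, Add(0, Mul(-1, r))) = Mul(-2, Mul(-1, r)) = Mul(2, r))
Function('u')(p) = Mul(11, p) (Function('u')(p) = Add(Mul(Mul(2, 5), p), p) = Add(Mul(10, p), p) = Mul(11, p))
Function('P')(v, c) = 0 (Function('P')(v, c) = Add(Mul(2, -1), 2) = Add(-2, 2) = 0)
Mul(Pow(Add(Function('u')(-3), -2), 2), Add(-4, Function('P')(-1, 7))) = Mul(Pow(Add(Mul(11, -3), -2), 2), Add(-4, 0)) = Mul(Pow(Add(-33, -2), 2), -4) = Mul(Pow(-35, 2), -4) = Mul(1225, -4) = -4900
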